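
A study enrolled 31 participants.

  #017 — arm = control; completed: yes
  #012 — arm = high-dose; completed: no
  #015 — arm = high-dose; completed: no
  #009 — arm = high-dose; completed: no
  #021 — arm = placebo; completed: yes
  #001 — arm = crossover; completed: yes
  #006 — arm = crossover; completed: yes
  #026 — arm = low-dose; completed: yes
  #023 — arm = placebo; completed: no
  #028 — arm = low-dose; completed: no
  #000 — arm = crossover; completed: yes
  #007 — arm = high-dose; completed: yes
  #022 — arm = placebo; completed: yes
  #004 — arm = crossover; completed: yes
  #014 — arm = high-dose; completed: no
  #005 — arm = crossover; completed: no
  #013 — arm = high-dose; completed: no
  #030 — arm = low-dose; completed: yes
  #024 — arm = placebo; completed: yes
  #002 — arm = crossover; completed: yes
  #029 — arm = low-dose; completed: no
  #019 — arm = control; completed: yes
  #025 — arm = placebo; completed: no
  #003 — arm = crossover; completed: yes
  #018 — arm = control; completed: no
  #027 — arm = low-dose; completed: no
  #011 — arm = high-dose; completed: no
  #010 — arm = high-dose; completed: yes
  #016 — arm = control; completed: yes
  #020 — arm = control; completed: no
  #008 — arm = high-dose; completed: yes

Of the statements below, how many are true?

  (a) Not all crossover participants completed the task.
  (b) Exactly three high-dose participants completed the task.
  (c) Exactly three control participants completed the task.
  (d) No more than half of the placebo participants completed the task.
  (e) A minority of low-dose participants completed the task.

4

(a) crossover: |A| = 7, |A ∩ B| = 6; needs A ⊄ B (|A ∖ B| ≥ 1) — true.
(b) high-dose: |A| = 9, |A ∩ B| = 3; needs |A ∩ B| = 3 — true.
(c) control: |A| = 5, |A ∩ B| = 3; needs |A ∩ B| = 3 — true.
(d) placebo: |A| = 5, |A ∩ B| = 3; needs |A ∩ B| ≤ |A ∖ B| — false.
(e) low-dose: |A| = 5, |A ∩ B| = 2; needs |A ∩ B| < |A ∖ B| — true.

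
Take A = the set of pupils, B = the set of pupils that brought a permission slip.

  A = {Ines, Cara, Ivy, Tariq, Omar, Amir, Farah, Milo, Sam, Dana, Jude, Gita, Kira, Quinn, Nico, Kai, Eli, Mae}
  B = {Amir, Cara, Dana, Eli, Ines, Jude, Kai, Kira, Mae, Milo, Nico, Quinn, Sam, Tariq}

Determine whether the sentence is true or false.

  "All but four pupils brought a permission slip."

The determiner here denotes the relation: |A ∖ B| = 4.
|A| = 18, |A ∩ B| = 14, |A ∖ B| = 4.
|A ∖ B| = 4, so the statement is true.

True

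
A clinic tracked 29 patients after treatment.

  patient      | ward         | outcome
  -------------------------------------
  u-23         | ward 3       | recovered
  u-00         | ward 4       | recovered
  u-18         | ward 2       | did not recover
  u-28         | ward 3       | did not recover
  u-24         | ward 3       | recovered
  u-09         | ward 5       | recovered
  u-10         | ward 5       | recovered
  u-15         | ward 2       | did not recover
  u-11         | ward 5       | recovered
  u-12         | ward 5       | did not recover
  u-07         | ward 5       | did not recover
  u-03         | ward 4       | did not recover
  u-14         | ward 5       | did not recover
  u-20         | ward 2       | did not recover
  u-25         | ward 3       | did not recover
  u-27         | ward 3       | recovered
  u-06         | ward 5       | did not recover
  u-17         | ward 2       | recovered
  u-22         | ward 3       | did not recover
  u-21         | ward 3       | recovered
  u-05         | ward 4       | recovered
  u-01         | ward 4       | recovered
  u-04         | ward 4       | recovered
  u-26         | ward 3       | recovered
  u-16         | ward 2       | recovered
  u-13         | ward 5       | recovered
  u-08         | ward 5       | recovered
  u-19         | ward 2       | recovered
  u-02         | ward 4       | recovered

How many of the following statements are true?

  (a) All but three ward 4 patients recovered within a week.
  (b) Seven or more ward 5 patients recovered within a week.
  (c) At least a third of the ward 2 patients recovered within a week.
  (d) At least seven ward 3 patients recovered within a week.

1

(a) ward 4: |A| = 6, |A ∩ B| = 5; needs |A ∖ B| = 3 — false.
(b) ward 5: |A| = 9, |A ∩ B| = 5; needs |A ∩ B| ≥ 7 — false.
(c) ward 2: |A| = 6, |A ∩ B| = 3; needs |A ∩ B| / |A| ≥ 1/3 — true.
(d) ward 3: |A| = 8, |A ∩ B| = 5; needs |A ∩ B| ≥ 7 — false.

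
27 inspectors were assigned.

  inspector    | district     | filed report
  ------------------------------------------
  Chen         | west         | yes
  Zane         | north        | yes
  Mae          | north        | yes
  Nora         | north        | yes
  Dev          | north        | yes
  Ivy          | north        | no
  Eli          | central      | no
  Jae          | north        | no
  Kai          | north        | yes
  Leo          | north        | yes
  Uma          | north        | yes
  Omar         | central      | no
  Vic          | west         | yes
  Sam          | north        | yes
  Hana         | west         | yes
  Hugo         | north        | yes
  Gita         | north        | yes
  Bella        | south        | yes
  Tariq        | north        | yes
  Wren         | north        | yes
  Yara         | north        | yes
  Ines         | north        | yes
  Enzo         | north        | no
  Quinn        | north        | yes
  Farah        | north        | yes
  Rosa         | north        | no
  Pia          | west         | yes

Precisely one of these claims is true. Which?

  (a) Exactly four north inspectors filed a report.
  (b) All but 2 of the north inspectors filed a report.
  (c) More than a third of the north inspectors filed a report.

(c)

|A| = 20, |A ∩ B| = 16, |A ∖ B| = 4.
(a) requires |A ∩ B| = 4: false.
(b) requires |A ∖ B| = 2: false.
(c) requires |A ∩ B| / |A| > 1/3: true.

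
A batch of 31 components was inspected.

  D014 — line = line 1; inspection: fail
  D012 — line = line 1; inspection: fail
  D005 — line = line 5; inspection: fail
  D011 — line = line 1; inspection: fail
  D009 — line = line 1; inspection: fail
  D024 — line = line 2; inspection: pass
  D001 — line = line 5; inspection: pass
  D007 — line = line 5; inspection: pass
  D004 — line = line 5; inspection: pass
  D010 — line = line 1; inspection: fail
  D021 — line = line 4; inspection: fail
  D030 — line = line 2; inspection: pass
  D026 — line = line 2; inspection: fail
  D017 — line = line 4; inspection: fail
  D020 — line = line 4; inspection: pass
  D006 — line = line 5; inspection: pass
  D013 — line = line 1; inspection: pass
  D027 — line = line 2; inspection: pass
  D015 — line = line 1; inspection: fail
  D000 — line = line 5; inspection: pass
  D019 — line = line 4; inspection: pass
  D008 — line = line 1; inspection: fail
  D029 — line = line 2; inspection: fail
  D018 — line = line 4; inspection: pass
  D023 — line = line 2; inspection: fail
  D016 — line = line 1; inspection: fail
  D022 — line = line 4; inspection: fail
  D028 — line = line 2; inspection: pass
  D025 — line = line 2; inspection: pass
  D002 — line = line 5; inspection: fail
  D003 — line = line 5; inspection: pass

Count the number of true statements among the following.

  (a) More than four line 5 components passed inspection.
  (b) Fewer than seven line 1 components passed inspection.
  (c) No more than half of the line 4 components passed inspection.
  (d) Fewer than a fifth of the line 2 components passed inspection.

(a) line 5: |A| = 8, |A ∩ B| = 6; needs |A ∩ B| > 4 — true.
(b) line 1: |A| = 9, |A ∩ B| = 1; needs |A ∩ B| < 7 — true.
(c) line 4: |A| = 6, |A ∩ B| = 3; needs |A ∩ B| ≤ |A ∖ B| — true.
(d) line 2: |A| = 8, |A ∩ B| = 5; needs |A ∩ B| / |A| < 1/5 — false.

3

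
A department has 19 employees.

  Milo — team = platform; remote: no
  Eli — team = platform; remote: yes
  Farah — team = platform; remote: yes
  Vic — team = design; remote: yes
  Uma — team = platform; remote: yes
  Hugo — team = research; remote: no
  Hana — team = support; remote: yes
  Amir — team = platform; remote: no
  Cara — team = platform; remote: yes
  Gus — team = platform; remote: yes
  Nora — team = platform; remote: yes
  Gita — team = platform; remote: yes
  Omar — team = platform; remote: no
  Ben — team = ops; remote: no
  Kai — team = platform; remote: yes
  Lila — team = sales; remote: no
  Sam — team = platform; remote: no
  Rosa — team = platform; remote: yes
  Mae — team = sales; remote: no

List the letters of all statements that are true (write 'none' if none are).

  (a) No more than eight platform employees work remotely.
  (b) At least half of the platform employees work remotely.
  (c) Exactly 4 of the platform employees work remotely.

|A| = 13, |A ∩ B| = 9, |A ∖ B| = 4.
(a) |A ∩ B| ≤ 8: fails.
(b) |A ∩ B| ≥ |A ∖ B|: holds.
(c) |A ∩ B| = 4: fails.

(b)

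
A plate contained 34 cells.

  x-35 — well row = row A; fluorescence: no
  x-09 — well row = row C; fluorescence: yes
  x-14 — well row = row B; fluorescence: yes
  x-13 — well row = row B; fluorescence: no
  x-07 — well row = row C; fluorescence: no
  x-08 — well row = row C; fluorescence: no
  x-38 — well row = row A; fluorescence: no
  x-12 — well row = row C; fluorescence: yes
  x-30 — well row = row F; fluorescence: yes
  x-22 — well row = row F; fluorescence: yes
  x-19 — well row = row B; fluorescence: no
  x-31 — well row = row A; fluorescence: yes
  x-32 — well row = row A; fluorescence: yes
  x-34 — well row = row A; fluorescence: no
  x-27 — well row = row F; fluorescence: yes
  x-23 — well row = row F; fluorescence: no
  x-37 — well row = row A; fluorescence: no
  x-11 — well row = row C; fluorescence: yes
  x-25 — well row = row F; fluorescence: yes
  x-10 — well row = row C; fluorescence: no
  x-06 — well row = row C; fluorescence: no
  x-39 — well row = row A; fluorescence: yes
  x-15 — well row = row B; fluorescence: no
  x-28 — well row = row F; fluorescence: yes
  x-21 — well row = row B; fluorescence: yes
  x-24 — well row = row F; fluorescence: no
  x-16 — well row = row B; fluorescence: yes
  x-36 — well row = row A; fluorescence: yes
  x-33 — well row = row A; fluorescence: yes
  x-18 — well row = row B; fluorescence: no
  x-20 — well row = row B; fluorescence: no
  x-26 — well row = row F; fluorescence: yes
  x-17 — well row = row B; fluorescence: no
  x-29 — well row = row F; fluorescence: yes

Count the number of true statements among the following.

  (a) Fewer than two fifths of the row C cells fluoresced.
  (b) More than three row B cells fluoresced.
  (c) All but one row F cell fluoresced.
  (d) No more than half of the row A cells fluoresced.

0

(a) row C: |A| = 7, |A ∩ B| = 3; needs |A ∩ B| / |A| < 2/5 — false.
(b) row B: |A| = 9, |A ∩ B| = 3; needs |A ∩ B| > 3 — false.
(c) row F: |A| = 9, |A ∩ B| = 7; needs |A ∖ B| = 1 — false.
(d) row A: |A| = 9, |A ∩ B| = 5; needs |A ∩ B| ≤ |A ∖ B| — false.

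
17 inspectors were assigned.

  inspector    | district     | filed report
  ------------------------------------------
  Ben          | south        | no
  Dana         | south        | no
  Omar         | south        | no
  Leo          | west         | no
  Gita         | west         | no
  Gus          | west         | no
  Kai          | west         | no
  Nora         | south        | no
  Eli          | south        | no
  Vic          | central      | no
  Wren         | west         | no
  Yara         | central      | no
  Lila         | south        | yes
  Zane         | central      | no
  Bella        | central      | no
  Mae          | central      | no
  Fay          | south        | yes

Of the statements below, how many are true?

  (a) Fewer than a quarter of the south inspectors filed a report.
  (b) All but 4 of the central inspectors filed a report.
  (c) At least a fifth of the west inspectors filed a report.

0

(a) south: |A| = 7, |A ∩ B| = 2; needs |A ∩ B| / |A| < 1/4 — false.
(b) central: |A| = 5, |A ∩ B| = 0; needs |A ∖ B| = 4 — false.
(c) west: |A| = 5, |A ∩ B| = 0; needs |A ∩ B| / |A| ≥ 1/5 — false.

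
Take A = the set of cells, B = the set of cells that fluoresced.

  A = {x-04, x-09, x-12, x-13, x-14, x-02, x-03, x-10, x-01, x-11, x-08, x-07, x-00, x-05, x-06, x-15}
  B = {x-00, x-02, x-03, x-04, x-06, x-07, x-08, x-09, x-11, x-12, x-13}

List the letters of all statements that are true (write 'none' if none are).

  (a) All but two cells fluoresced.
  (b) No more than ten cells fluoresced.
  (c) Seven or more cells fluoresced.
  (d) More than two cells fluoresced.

(c), (d)

|A| = 16, |A ∩ B| = 11, |A ∖ B| = 5.
(a) |A ∖ B| = 2: fails.
(b) |A ∩ B| ≤ 10: fails.
(c) |A ∩ B| ≥ 7: holds.
(d) |A ∩ B| > 2: holds.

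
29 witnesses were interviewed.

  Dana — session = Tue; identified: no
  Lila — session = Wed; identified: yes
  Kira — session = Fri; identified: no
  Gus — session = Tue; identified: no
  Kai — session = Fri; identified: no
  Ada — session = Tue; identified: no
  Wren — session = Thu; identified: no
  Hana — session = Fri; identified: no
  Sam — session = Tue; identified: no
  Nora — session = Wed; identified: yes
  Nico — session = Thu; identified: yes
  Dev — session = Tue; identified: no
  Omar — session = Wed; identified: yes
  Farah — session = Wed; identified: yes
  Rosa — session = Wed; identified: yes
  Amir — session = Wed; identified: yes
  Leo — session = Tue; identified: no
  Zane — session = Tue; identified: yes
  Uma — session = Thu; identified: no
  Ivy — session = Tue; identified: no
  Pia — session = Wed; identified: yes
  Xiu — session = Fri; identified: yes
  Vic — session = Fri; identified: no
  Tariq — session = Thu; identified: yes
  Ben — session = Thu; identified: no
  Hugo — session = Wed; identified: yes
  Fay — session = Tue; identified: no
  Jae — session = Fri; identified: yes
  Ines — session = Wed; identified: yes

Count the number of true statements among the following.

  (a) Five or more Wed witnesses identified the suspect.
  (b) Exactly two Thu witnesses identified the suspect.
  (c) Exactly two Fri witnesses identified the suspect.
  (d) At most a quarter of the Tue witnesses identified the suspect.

4

(a) Wed: |A| = 9, |A ∩ B| = 9; needs |A ∩ B| ≥ 5 — true.
(b) Thu: |A| = 5, |A ∩ B| = 2; needs |A ∩ B| = 2 — true.
(c) Fri: |A| = 6, |A ∩ B| = 2; needs |A ∩ B| = 2 — true.
(d) Tue: |A| = 9, |A ∩ B| = 1; needs |A ∩ B| / |A| ≤ 1/4 — true.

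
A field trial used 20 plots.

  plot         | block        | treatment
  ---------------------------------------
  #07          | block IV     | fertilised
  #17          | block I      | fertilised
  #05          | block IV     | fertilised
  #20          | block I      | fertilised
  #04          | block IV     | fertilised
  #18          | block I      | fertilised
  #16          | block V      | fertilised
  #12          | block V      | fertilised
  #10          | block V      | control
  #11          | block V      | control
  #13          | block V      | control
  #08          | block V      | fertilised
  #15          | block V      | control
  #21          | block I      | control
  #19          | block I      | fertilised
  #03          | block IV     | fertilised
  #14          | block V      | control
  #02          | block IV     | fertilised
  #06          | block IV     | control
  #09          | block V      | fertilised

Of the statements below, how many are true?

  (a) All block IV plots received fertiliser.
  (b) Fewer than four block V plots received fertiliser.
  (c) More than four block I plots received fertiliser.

(a) block IV: |A| = 6, |A ∩ B| = 5; needs A ⊆ B, i.e. every element of A is in B (|A ∖ B| = 0) — false.
(b) block V: |A| = 9, |A ∩ B| = 4; needs |A ∩ B| < 4 — false.
(c) block I: |A| = 5, |A ∩ B| = 4; needs |A ∩ B| > 4 — false.

0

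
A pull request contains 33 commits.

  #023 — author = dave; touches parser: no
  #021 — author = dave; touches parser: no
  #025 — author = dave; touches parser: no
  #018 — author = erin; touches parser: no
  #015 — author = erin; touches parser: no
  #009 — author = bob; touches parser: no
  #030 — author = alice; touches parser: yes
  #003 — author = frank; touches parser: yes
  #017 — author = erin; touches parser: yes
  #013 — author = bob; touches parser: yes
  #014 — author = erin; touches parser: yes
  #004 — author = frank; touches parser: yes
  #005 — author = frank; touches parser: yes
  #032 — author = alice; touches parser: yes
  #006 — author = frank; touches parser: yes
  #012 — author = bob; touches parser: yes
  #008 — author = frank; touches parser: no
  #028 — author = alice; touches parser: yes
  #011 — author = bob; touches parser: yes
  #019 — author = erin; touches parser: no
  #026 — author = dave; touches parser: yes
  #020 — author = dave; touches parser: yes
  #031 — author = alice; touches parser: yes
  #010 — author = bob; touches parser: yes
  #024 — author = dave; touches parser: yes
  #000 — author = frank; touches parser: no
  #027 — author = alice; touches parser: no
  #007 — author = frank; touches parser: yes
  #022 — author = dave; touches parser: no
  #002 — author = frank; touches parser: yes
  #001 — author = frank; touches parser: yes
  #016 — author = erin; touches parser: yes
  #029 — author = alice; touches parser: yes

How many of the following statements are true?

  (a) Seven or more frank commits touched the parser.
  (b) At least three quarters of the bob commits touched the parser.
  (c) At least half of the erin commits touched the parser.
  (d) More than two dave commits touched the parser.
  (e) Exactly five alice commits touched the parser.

(a) frank: |A| = 9, |A ∩ B| = 7; needs |A ∩ B| ≥ 7 — true.
(b) bob: |A| = 5, |A ∩ B| = 4; needs |A ∩ B| / |A| ≥ 3/4 — true.
(c) erin: |A| = 6, |A ∩ B| = 3; needs |A ∩ B| ≥ |A ∖ B| — true.
(d) dave: |A| = 7, |A ∩ B| = 3; needs |A ∩ B| > 2 — true.
(e) alice: |A| = 6, |A ∩ B| = 5; needs |A ∩ B| = 5 — true.

5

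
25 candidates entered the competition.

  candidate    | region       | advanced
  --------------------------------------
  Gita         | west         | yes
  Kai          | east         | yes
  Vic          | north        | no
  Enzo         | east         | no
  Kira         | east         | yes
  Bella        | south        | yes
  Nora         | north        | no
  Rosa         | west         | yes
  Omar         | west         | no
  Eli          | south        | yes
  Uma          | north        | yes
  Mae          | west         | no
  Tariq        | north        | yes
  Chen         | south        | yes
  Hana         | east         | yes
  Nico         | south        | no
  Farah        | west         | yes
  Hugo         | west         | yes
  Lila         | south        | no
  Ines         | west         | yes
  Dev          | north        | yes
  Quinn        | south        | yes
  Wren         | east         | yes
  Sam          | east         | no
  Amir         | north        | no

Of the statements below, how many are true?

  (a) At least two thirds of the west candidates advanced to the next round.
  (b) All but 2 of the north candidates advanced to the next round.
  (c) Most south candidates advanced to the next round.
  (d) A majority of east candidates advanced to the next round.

(a) west: |A| = 7, |A ∩ B| = 5; needs |A ∩ B| / |A| ≥ 2/3 — true.
(b) north: |A| = 6, |A ∩ B| = 3; needs |A ∖ B| = 2 — false.
(c) south: |A| = 6, |A ∩ B| = 4; needs |A ∩ B| > |A ∖ B| — true.
(d) east: |A| = 6, |A ∩ B| = 4; needs |A ∩ B| > |A ∖ B| — true.

3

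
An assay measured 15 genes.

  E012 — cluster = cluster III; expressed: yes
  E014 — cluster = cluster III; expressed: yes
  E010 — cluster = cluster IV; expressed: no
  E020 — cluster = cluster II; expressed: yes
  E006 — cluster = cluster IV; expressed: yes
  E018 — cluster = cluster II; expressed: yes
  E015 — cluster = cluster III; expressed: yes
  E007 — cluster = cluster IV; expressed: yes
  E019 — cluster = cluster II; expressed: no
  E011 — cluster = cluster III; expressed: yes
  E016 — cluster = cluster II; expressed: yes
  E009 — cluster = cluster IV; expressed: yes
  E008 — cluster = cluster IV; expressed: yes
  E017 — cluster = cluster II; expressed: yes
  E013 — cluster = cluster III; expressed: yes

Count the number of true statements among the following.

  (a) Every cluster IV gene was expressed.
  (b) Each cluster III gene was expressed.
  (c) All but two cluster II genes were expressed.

1

(a) cluster IV: |A| = 5, |A ∩ B| = 4; needs A ⊆ B, i.e. every element of A is in B (|A ∖ B| = 0) — false.
(b) cluster III: |A| = 5, |A ∩ B| = 5; needs A ⊆ B, i.e. every element of A is in B (|A ∖ B| = 0) — true.
(c) cluster II: |A| = 5, |A ∩ B| = 4; needs |A ∖ B| = 2 — false.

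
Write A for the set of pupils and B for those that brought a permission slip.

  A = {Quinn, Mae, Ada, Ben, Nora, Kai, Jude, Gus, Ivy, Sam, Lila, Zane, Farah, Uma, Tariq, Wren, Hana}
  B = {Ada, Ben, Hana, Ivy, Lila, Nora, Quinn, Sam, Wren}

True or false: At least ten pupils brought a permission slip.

The determiner here denotes the relation: |A ∩ B| ≥ 10.
|A| = 17, |A ∩ B| = 9, |A ∖ B| = 8.
|A ∩ B| = 9, so the statement is false.

False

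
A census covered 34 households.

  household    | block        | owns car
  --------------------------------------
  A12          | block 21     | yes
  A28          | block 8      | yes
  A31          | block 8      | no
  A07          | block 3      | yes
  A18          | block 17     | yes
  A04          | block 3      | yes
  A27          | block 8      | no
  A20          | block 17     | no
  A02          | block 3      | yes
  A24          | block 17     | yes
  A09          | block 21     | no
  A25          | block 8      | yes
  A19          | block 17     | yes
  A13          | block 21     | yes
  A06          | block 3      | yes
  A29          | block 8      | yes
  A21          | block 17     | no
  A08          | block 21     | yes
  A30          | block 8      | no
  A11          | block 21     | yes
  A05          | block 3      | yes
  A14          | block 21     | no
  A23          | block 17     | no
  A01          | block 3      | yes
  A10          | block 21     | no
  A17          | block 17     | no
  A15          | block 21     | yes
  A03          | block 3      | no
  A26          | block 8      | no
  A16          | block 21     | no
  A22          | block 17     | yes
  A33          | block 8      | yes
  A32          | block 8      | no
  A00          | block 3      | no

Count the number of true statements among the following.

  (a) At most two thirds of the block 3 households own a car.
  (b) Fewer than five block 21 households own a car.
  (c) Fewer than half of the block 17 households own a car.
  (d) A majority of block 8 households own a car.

(a) block 3: |A| = 8, |A ∩ B| = 6; needs |A ∩ B| / |A| ≤ 2/3 — false.
(b) block 21: |A| = 9, |A ∩ B| = 5; needs |A ∩ B| < 5 — false.
(c) block 17: |A| = 8, |A ∩ B| = 4; needs |A ∩ B| < |A ∖ B| — false.
(d) block 8: |A| = 9, |A ∩ B| = 4; needs |A ∩ B| > |A ∖ B| — false.

0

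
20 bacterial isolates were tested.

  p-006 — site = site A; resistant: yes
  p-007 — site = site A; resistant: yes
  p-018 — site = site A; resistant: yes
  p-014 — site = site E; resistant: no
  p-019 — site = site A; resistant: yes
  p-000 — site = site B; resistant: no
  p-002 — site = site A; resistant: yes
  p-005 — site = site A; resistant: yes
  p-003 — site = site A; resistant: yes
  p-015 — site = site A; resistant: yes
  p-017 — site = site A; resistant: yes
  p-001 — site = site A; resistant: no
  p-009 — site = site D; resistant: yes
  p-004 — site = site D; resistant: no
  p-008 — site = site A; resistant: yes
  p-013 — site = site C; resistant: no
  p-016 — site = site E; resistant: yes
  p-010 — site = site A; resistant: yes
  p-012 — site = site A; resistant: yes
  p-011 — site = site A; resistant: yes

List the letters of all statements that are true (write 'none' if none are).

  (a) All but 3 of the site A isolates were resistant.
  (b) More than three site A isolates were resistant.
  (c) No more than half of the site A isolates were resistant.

(b)

|A| = 14, |A ∩ B| = 13, |A ∖ B| = 1.
(a) |A ∖ B| = 3: fails.
(b) |A ∩ B| > 3: holds.
(c) |A ∩ B| ≤ |A ∖ B|: fails.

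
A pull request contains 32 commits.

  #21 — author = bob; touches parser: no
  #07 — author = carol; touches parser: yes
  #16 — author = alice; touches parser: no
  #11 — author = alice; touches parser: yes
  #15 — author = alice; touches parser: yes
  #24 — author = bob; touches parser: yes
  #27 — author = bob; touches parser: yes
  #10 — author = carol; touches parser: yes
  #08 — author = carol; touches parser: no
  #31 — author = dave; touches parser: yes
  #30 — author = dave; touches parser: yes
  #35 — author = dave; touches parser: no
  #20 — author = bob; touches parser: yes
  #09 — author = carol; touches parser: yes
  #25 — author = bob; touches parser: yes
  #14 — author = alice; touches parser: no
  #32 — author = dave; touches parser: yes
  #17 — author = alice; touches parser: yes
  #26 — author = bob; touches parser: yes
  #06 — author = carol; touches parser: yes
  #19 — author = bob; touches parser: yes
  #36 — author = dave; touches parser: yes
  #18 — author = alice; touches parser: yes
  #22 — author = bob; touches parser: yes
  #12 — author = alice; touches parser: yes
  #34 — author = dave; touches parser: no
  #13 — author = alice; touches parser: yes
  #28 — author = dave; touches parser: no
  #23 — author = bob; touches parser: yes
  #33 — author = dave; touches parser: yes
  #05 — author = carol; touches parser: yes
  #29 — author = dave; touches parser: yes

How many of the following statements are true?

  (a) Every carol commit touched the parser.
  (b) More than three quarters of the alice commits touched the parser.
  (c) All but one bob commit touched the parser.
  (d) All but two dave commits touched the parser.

(a) carol: |A| = 6, |A ∩ B| = 5; needs A ⊆ B, i.e. every element of A is in B (|A ∖ B| = 0) — false.
(b) alice: |A| = 8, |A ∩ B| = 6; needs |A ∩ B| / |A| > 3/4 — false.
(c) bob: |A| = 9, |A ∩ B| = 8; needs |A ∖ B| = 1 — true.
(d) dave: |A| = 9, |A ∩ B| = 6; needs |A ∖ B| = 2 — false.

1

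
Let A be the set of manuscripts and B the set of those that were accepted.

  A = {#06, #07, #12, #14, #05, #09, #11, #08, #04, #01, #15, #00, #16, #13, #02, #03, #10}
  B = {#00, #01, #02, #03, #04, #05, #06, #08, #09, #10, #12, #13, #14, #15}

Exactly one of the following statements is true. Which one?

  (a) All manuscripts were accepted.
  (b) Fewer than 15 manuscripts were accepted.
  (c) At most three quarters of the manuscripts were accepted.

(b)

|A| = 17, |A ∩ B| = 14, |A ∖ B| = 3.
(a) requires A ⊆ B, i.e. every element of A is in B (|A ∖ B| = 0): false.
(b) requires |A ∩ B| < 15: true.
(c) requires |A ∩ B| / |A| ≤ 3/4: false.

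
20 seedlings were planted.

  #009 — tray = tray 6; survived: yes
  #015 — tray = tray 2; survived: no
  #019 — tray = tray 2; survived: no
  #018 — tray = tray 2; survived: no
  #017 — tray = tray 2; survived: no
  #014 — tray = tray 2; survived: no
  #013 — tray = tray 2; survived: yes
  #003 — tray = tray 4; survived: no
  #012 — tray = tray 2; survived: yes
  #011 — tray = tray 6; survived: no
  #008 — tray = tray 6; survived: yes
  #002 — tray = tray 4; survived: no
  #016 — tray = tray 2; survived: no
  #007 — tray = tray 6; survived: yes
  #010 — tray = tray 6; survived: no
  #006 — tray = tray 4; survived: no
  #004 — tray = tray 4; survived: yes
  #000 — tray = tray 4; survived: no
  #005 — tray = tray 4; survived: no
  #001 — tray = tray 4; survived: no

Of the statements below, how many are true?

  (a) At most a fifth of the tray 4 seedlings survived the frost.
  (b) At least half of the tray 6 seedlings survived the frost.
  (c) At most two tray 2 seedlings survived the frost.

3

(a) tray 4: |A| = 7, |A ∩ B| = 1; needs |A ∩ B| / |A| ≤ 1/5 — true.
(b) tray 6: |A| = 5, |A ∩ B| = 3; needs |A ∩ B| ≥ |A ∖ B| — true.
(c) tray 2: |A| = 8, |A ∩ B| = 2; needs |A ∩ B| ≤ 2 — true.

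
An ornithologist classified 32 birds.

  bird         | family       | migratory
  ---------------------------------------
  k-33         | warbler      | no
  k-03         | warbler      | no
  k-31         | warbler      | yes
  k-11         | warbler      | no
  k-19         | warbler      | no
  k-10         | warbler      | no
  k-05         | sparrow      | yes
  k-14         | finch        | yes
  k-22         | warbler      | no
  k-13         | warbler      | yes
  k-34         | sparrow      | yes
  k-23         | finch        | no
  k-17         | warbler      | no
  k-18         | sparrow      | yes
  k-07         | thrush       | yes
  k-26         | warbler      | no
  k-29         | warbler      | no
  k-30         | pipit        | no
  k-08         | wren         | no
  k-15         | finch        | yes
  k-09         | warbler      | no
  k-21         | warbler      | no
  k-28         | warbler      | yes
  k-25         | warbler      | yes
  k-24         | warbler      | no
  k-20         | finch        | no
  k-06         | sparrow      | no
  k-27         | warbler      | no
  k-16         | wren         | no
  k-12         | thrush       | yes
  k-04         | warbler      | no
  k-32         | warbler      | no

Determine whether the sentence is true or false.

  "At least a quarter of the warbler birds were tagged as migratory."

False

Truth condition: |A ∩ B| / |A| ≥ 1/4.
|A| = 19, |A ∩ B| = 4, |A ∖ B| = 15.
|A ∩ B|/|A| = 4/19, so the statement is false.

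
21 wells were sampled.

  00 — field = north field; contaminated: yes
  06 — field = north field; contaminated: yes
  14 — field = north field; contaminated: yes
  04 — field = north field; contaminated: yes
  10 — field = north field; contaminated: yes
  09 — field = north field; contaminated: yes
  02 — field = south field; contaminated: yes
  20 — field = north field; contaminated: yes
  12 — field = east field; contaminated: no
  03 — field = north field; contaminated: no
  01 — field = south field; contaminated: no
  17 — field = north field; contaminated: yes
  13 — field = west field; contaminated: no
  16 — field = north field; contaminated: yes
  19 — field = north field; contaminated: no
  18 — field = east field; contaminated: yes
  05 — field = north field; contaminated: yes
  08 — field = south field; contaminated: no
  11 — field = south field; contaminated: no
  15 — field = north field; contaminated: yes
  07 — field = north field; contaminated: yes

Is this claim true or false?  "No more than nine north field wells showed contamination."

Truth condition: |A ∩ B| ≤ 9.
A (the restrictor) = {00, 06, 14, 04, 10, 09, 20, 03, 17, 16, 19, 05, 15, 07}, |A| = 14.
A ∩ B = {00, 06, 14, 04, 10, 09, 20, 17, 16, 05, 15, 07}, so |A ∩ B| = 12.
|A ∩ B| = 12, so the statement is false.

False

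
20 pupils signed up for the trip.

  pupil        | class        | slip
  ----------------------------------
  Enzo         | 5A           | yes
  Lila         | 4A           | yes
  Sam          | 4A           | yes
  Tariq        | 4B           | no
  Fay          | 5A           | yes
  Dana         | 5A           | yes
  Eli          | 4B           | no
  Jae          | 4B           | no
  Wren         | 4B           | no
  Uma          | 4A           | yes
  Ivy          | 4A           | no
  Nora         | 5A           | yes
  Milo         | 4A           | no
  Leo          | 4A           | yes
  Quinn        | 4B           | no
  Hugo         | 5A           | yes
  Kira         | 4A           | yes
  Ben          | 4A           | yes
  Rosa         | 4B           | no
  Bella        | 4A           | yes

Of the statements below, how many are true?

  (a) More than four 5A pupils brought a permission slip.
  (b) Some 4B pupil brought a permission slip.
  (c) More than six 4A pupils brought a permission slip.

2

(a) 5A: |A| = 5, |A ∩ B| = 5; needs |A ∩ B| > 4 — true.
(b) 4B: |A| = 6, |A ∩ B| = 0; needs A ∩ B ≠ ∅ (|A ∩ B| ≥ 1) — false.
(c) 4A: |A| = 9, |A ∩ B| = 7; needs |A ∩ B| > 6 — true.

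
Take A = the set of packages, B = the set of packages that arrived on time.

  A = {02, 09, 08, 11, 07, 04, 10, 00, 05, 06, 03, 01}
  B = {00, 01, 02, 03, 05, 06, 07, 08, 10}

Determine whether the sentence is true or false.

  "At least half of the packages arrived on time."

True

Truth condition: |A ∩ B| ≥ |A ∖ B|.
A (the restrictor) = {02, 09, 08, 11, 07, 04, 10, 00, 05, 06, 03, 01}, |A| = 12.
A ∩ B = {02, 08, 07, 10, 00, 05, 06, 03, 01}, so |A ∩ B| = 9.
A ∖ B = {09, 11, 04}, so |A ∖ B| = 3.
9 > 3, so the statement is true.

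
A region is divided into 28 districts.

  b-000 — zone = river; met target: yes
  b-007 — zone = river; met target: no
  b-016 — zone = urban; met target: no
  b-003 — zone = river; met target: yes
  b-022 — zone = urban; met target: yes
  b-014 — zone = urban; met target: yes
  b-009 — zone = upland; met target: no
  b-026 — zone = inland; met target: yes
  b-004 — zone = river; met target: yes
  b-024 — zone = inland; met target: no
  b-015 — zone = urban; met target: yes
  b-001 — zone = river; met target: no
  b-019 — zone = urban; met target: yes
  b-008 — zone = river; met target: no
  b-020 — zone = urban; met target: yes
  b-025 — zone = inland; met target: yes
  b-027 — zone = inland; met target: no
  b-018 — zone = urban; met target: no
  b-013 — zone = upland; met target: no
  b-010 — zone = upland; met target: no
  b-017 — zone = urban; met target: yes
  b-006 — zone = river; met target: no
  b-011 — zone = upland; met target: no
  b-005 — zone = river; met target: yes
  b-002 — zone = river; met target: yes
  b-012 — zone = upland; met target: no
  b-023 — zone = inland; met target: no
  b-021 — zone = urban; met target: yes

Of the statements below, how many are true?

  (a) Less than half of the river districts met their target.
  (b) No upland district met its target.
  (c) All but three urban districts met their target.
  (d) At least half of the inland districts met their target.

1

(a) river: |A| = 9, |A ∩ B| = 5; needs |A ∩ B| < |A ∖ B| — false.
(b) upland: |A| = 5, |A ∩ B| = 0; needs A ∩ B = ∅ (|A ∩ B| = 0) — true.
(c) urban: |A| = 9, |A ∩ B| = 7; needs |A ∖ B| = 3 — false.
(d) inland: |A| = 5, |A ∩ B| = 2; needs |A ∩ B| ≥ |A ∖ B| — false.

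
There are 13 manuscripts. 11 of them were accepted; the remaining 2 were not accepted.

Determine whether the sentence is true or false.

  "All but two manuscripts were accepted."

True

'All but two manuscripts were accepted' holds iff |A ∖ B| = 2.
|A| = 13, |A ∩ B| = 11, |A ∖ B| = 2.
|A ∖ B| = 2, so the statement is true.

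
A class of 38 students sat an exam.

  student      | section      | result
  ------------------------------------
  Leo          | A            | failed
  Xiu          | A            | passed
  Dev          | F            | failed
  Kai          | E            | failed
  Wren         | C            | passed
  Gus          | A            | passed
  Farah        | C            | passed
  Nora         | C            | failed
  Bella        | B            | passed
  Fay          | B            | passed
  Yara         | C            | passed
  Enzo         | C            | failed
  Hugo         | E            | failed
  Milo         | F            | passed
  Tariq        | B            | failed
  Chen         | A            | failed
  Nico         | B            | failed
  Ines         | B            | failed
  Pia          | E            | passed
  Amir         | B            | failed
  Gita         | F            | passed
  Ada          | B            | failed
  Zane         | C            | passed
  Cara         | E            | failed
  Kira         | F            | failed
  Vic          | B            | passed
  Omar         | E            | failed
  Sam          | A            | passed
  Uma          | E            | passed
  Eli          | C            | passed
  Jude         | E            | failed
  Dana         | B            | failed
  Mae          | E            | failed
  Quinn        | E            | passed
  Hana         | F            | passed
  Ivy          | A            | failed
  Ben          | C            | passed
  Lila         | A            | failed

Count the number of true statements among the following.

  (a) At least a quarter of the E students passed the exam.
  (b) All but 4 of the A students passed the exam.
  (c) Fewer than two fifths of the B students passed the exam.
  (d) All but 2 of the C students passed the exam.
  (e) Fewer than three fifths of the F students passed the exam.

(a) E: |A| = 9, |A ∩ B| = 3; needs |A ∩ B| / |A| ≥ 1/4 — true.
(b) A: |A| = 7, |A ∩ B| = 3; needs |A ∖ B| = 4 — true.
(c) B: |A| = 9, |A ∩ B| = 3; needs |A ∩ B| / |A| < 2/5 — true.
(d) C: |A| = 8, |A ∩ B| = 6; needs |A ∖ B| = 2 — true.
(e) F: |A| = 5, |A ∩ B| = 3; needs |A ∩ B| / |A| < 3/5 — false.

4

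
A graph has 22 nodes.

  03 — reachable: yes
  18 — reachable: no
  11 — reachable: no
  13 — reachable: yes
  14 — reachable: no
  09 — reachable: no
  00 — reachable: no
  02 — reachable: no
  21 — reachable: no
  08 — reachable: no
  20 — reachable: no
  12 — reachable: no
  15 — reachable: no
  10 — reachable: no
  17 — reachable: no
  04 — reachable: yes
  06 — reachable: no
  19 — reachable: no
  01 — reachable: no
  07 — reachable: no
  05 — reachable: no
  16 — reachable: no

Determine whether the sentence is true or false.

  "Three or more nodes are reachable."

The determiner here denotes the relation: |A ∩ B| ≥ 3.
|A| = 22, |A ∩ B| = 3, |A ∖ B| = 19.
|A ∩ B| = 3, so the statement is true.

True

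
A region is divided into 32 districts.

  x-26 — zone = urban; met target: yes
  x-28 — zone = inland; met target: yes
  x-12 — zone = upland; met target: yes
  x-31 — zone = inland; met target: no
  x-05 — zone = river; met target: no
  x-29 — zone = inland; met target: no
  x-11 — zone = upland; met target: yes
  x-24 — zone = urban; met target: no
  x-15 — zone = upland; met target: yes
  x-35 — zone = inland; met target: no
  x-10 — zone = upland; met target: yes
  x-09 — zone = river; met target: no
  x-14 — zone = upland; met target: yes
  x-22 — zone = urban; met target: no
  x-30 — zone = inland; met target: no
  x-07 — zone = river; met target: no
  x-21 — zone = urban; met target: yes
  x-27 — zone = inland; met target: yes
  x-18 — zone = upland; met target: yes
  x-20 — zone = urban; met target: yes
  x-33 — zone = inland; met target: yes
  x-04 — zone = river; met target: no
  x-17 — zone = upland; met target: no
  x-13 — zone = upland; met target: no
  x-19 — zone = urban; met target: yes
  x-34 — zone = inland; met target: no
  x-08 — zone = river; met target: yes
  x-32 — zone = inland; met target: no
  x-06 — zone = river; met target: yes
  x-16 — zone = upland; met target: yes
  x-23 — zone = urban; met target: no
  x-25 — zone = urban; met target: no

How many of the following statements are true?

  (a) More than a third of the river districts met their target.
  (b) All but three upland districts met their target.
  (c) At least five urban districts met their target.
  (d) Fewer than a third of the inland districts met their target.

0

(a) river: |A| = 6, |A ∩ B| = 2; needs |A ∩ B| / |A| > 1/3 — false.
(b) upland: |A| = 9, |A ∩ B| = 7; needs |A ∖ B| = 3 — false.
(c) urban: |A| = 8, |A ∩ B| = 4; needs |A ∩ B| ≥ 5 — false.
(d) inland: |A| = 9, |A ∩ B| = 3; needs |A ∩ B| / |A| < 1/3 — false.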